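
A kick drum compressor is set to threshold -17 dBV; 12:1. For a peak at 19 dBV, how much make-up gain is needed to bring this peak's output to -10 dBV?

Without make-up, output = threshold + overshoot/12 = -17 + 3 = -14 dBV.
Gap to target: 4 dB.

4 dB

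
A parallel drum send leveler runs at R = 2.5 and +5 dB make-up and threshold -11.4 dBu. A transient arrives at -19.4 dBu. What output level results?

-19.4 dBu is 8 dB below the -11.4 dBu threshold, so no gain reduction is applied.
Make-up gain adds 5 dB: -19.4 + 5 = -14.4 dBu.

-14.4 dBu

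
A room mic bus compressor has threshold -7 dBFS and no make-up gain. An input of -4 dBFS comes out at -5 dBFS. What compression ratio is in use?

1.5:1

Input overshoot = -4 − (-7) = 3 dB; output overshoot = -5 − (-7) = 2 dB.
Ratio = 3 / 2 = 1.5.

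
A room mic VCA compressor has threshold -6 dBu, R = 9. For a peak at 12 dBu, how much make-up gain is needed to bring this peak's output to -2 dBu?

The peak compresses to -6 + 18/9 = -4 dBu.
To reach -2 dBu requires -2 − (-4) = 2 dB of make-up.

2 dB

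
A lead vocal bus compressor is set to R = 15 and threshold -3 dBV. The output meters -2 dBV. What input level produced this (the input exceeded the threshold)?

12 dBV

The compressed level sits -2 − (-3) = 1 dB over threshold.
Input overshoot = R × output overshoot = 15 dB → input = -3 + 15 = 12 dBV.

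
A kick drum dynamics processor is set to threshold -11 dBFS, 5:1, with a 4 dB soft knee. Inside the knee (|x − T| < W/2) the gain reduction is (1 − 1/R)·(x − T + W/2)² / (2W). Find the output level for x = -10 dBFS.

x − T + W/2 = -10 − (-11) + 2 = 3.
GR = (1 − 1/5) × 3² / 8 = 0.8 × 9 / 8 = 0.9 dB.
Output = -10 − 0.9 = -10.9 dBFS.

-10.9 dBFS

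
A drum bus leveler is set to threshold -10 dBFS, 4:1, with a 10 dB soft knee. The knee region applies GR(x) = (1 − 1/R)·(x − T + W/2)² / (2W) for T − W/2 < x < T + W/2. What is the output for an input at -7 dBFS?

-9.4 dBFS

x − T + W/2 = -7 − (-10) + 5 = 8.
GR = (1 − 1/4) × 8² / 20 = 0.75 × 64 / 20 = 2.4 dB.
Output = -7 − 2.4 = -9.4 dBFS.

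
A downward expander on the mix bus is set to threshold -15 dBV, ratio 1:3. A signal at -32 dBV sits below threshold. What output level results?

Below threshold, a 1:3 expander applies gain = (3−1)×(T − x) of attenuation.
(3−1) × 17 = 34 dB, so output = -32 − 34 = -66 dBV.

-66 dBV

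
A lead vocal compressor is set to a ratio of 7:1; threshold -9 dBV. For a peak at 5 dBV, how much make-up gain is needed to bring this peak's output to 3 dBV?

Without make-up, output = threshold + overshoot/7 = -9 + 2 = -7 dBV.
Gap to target: 10 dB.

10 dB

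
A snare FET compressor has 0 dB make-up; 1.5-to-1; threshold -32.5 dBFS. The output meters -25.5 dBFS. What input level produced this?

That's 7 dB above the -32.5 dBFS threshold.
Before 1.5:1 compression the overshoot was 7 × 1.5 = 10.5 dB, so input = -32.5 + 10.5 = -22 dBFS.

-22 dBFS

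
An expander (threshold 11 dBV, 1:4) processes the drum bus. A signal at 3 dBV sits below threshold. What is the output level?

-21 dBV

Undershoot = 11 − 3 = 8 dB.
At 1:4, that expands to 32 dB under threshold.
Output = 11 − 32 = -21 dBV.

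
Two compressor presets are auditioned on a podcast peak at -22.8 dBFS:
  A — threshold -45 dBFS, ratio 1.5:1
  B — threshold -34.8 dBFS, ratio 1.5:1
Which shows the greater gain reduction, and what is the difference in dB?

A: GR = 22.2 − 22.2/1.5 = 7.4 dB.
B: GR = 12 − 12/1.5 = 4 dB.
A reduces 3.4 dB more.

A, by 3.4 dB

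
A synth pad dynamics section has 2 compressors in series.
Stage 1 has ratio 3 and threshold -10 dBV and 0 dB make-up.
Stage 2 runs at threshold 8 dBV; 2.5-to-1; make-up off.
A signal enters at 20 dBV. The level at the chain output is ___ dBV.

0 dBV

Stage 1: 30 dB above -10 dBV, reduced 3:1 to 10 dB above → 0 dBV.
Stage 2: 0 dBV is at or below the 8 dBV threshold — no compression; output 0 dBV.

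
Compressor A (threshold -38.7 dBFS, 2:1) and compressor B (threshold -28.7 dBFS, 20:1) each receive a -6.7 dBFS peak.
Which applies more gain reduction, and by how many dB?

A: GR = 32 − 32/2 = 16 dB.
B: GR = 22 − 22/20 = 20.9 dB.
Difference: 4.9 dB in favour of B.

B, by 4.9 dB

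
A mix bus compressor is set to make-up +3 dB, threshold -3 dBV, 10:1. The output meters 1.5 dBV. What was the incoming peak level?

Stripping the +3 dB make-up gives -1.5 dBV at the gain stage.
The compressed level sits -1.5 − (-3) = 1.5 dB over threshold.
Undo the ratio: input overshoot = 1.5 × 10 = 15 dB, giving input = 12 dBV.

12 dBV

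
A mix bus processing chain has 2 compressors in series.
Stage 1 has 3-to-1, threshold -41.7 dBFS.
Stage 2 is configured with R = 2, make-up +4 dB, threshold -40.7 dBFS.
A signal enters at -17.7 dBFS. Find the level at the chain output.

-33.2 dBFS

Stage 1: -17.7 dBFS is 24 dB over -41.7 dBFS; at 3:1 that becomes 8 dB over, giving -33.7 dBFS.
Stage 2: -33.7 dBFS is 7 dB over -40.7 dBFS; at 2:1 that becomes 3.5 dB over, giving -37.2 dBFS; +4 dB make-up → -33.2 dBFS.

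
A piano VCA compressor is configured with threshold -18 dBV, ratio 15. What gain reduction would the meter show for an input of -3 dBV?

14 dB

The signal is 15 dB above threshold.
A 15:1 ratio leaves 1 dB of that excess.
Gain reduction = 15 − 1 = 14 dB.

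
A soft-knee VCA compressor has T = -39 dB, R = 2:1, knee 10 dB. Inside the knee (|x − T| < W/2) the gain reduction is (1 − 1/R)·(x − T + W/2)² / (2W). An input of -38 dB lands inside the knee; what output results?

-38.9 dB

x − T + W/2 = -38 − (-39) + 5 = 6.
GR = (1 − 1/2) × 6² / 20 = 0.5 × 36 / 20 = 0.9 dB.
Output = -38 − 0.9 = -38.9 dB.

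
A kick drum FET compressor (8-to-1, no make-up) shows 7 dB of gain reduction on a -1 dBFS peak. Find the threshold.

-9 dBFS

Input is 8 dB above T (since output overshoot × R = input overshoot: (-8 − T)·8 = -1 − T gives T = -9 dBFS).
Check: -9 + (-1 − (-9))/8 = -9 + 1 = -8 dBFS. ✓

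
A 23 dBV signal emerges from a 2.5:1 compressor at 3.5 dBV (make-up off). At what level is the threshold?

-9.5 dBV

Let T be the threshold. Output overshoot = (input overshoot)/R, so 3.5 − T = (23 − T)/2.5.
2.5·(3.5 − T) = 23 − T → 1.5·T = 8.75 − 23 = -14.25.
T = -14.25/1.5 = -9.5 dBV.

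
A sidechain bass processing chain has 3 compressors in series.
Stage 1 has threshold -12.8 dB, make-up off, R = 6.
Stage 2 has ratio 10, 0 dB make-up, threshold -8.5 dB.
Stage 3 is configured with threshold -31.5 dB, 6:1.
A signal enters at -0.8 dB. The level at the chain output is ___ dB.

-28.05 dB

Stage 1: overshoot 12 dB → 12/6 = 2 dB → -10.8 dB.
Stage 2: -10.8 dB is at or below the -8.5 dB threshold — no compression; output -10.8 dB.
Stage 3: overshoot 20.7 dB → 20.7/6 = 3.45 dB → -28.05 dB.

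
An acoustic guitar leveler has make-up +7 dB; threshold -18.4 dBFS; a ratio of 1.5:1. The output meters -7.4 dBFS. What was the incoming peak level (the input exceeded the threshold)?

Before make-up, the level was -7.4 − 7 = -14.4 dBFS.
The compressed level sits -14.4 − (-18.4) = 4 dB over threshold.
Input overshoot = R × output overshoot = 6 dB → input = -18.4 + 6 = -12.4 dBFS.

-12.4 dBFS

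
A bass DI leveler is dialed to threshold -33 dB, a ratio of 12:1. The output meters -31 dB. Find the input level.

-9 dB

That's 2 dB above the -33 dB threshold.
Undo the ratio: input overshoot = 2 × 12 = 24 dB, giving input = -9 dB.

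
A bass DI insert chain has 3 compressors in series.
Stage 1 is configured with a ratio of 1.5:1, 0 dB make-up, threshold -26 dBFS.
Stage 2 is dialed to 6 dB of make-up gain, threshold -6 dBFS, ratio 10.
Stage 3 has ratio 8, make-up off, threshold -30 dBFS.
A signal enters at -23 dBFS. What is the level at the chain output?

Stage 1: -23 dBFS is 3 dB over -26 dBFS; at 1.5:1 that becomes 2 dB over, giving -24 dBFS.
Stage 2: below threshold (-24 ≤ -6); passes unchanged; make-up brings it to -18 dBFS.
Stage 3: -18 dBFS is 12 dB over -30 dBFS; at 8:1 that becomes 1.5 dB over, giving -28.5 dBFS.

-28.5 dBFS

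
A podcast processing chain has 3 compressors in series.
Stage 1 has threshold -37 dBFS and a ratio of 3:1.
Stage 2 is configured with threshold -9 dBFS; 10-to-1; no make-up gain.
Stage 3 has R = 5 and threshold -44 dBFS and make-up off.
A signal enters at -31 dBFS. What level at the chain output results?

Stage 1: overshoot 6 dB → 6/3 = 2 dB → -35 dBFS.
Stage 2: -35 dBFS is at or below the -9 dBFS threshold — no compression; output -35 dBFS.
Stage 3: overshoot 9 dB → 9/5 = 1.8 dB → -42.2 dBFS.

-42.2 dBFS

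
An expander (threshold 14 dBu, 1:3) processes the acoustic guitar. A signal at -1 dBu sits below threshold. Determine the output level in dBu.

Undershoot = 14 − (-1) = 15 dB.
At 1:3, that expands to 45 dB under threshold.
Output = 14 − 45 = -31 dBu.

-31 dBu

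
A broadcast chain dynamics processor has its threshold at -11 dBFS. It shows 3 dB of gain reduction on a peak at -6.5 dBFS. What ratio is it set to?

Input overshoot = -6.5 − (-11) = 4.5 dB.
Output overshoot = 4.5 − 3 = 1.5 dB.
Ratio = input overshoot / output overshoot = 4.5 / 1.5 = 3.

3:1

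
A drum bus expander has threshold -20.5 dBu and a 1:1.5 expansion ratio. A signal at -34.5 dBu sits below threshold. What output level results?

The input is 14 dB below the -20.5 dBu threshold.
A 1:1.5 expander multiplies undershoot by 1.5: 14 × 1.5 = 21 dB below threshold.
Output = -20.5 − 21 = -41.5 dBu.

-41.5 dBu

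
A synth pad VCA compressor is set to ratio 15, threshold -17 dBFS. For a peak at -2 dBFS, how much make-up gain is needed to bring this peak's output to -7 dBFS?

9 dB

Without make-up, output = threshold + overshoot/15 = -17 + 1 = -16 dBFS.
Gap to target: 9 dB.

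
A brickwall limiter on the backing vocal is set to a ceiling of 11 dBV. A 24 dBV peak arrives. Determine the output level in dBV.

11 dBV

The limiter clamps the peak to its 11 dBV ceiling.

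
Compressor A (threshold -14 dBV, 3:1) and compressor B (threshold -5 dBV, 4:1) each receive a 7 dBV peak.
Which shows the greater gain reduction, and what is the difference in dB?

A, by 5 dB

A: 21 dB over, compressed to 7 dB over, so 14 dB of GR.
B: 12 dB over, compressed to 3 dB over, so 9 dB of GR.
A reduces 5 dB more.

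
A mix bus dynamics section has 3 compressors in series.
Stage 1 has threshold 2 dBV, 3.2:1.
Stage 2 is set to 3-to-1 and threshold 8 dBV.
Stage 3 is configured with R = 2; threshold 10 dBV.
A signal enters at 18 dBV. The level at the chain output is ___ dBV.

7 dBV

Stage 1: 16 dB above 2 dBV, reduced 3.2:1 to 5 dB above → 7 dBV.
Stage 2: below threshold (7 ≤ 8); passes unchanged; output 7 dBV.
Stage 3: 7 dBV ≤ 10 dBV, so stage 3 doesn't engage; output 7 dBV.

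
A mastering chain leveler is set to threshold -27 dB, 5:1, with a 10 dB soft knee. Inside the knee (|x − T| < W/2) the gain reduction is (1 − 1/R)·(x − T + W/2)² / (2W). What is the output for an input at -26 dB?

x − T + W/2 = -26 − (-27) + 5 = 6.
GR = (1 − 1/5) × 6² / 20 = 0.8 × 36 / 20 = 1.44 dB.
Output = -26 − 1.44 = -27.44 dB.

-27.44 dB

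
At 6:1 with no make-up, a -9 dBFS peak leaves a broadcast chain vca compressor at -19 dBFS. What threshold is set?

Gain reduction = -9 − (-19) = 10 dB; output overshoot = GR / (R − 1) = 10 / 5 = 2 dB.
Threshold = output − output overshoot = -19 − 2 = -21 dBFS.

-21 dBFS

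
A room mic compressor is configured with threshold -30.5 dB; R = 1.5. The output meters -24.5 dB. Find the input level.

-21.5 dB

That's 6 dB above the -30.5 dB threshold.
Undo the ratio: input overshoot = 6 × 1.5 = 9 dB, giving input = -21.5 dB.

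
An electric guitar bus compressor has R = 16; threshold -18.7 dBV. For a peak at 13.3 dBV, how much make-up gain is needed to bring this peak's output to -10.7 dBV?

The peak compresses to -18.7 + 32/16 = -16.7 dBV.
To reach -10.7 dBV requires -10.7 − (-16.7) = 6 dB of make-up.

6 dB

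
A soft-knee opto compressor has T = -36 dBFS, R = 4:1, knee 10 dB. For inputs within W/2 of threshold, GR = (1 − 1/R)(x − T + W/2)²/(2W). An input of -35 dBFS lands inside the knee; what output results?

x − T + W/2 = -35 − (-36) + 5 = 6.
GR = (1 − 1/4) × 6² / 20 = 0.75 × 36 / 20 = 1.35 dB.
Output = -35 − 1.35 = -36.35 dBFS.

-36.35 dBFS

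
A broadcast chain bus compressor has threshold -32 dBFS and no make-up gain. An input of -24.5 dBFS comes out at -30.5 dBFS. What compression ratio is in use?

Input overshoot = -24.5 − (-32) = 7.5 dB; output overshoot = -30.5 − (-32) = 1.5 dB.
Ratio = 7.5 / 1.5 = 5.

5:1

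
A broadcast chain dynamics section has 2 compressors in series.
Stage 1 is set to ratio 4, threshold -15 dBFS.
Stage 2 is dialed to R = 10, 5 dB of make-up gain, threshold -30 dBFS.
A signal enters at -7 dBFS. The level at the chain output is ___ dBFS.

Stage 1: -7 dBFS is 8 dB over -15 dBFS; at 4:1 that becomes 2 dB over, giving -13 dBFS.
Stage 2: overshoot 17 dB → 17/10 = 1.7 dB → -28.3 dBFS; +5 dB make-up → -23.3 dBFS.

-23.3 dBFS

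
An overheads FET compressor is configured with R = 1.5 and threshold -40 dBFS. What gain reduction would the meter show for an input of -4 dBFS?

The signal is 36 dB above threshold.
After 1.5:1 compression the overshoot becomes 36/1.5 = 24 dB.
So the signal is attenuated by 36 − 24 = 12 dB.

12 dB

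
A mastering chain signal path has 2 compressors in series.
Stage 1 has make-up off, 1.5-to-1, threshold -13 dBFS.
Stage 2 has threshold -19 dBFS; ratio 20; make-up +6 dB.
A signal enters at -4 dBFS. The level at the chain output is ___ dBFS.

-12.4 dBFS

Stage 1: overshoot 9 dB → 9/1.5 = 6 dB → -7 dBFS.
Stage 2: -7 dBFS is 12 dB over -19 dBFS; at 20:1 that becomes 0.6 dB over, giving -18.4 dBFS; +6 dB make-up → -12.4 dBFS.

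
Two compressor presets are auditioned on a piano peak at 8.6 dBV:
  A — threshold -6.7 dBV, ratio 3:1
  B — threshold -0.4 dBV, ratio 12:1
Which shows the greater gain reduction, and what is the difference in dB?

A, by 1.95 dB

A: 15.3 dB over, compressed to 5.1 dB over, so 10.2 dB of GR.
B: 9 dB over, compressed to 0.75 dB over, so 8.25 dB of GR.
Difference: 1.95 dB in favour of A.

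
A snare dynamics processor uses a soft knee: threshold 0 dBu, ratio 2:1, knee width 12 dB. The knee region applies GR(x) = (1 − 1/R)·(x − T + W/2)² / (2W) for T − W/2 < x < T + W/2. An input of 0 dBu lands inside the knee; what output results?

x − T + W/2 = 0 − 0 + 6 = 6.
GR = (1 − 1/2) × 6² / 24 = 0.5 × 36 / 24 = 0.75 dB.
Output = 0 − 0.75 = -0.75 dBu.

-0.75 dBu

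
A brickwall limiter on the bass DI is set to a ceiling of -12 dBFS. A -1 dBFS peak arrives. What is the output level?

The limiter clamps the peak to its -12 dBFS ceiling.

-12 dBFS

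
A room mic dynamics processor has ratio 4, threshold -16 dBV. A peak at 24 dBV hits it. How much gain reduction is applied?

The signal is 40 dB above threshold.
At 4:1, output sits 40/4 = 10 dB above threshold.
Gain reduction = 40 − 10 = 30 dB.

30 dB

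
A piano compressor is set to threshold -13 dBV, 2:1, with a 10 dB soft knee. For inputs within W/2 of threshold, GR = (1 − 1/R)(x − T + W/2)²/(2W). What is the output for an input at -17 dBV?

x − T + W/2 = -17 − (-13) + 5 = 1.
GR = (1 − 1/2) × 1² / 20 = 0.5 × 1 / 20 = 0.025 dB.
Output = -17 − 0.025 = -17.025 dBV.

-17.025 dBV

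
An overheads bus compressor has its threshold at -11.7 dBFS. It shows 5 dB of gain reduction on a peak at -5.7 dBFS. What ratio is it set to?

Input overshoot = -5.7 − (-11.7) = 6 dB.
Output overshoot = 6 − 5 = 1 dB.
Ratio = input overshoot / output overshoot = 6 / 1 = 6.

6:1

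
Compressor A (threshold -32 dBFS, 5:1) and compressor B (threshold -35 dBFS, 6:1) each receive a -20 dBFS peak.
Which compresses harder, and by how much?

A: 12 dB over, compressed to 2.4 dB over, so 9.6 dB of GR.
B: 15 dB over, compressed to 2.5 dB over, so 12.5 dB of GR.
Difference: 2.9 dB in favour of B.

B, by 2.9 dB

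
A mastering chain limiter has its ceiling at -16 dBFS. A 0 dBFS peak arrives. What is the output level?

-16 dBFS

At ∞:1, everything above -16 dBFS is held at the ceiling.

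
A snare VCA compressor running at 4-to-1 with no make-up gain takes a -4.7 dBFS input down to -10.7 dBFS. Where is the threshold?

Input is 8 dB above T (since output overshoot × R = input overshoot: (-10.7 − T)·4 = -4.7 − T gives T = -12.7 dBFS).
Check: -12.7 + (-4.7 − (-12.7))/4 = -12.7 + 2 = -10.7 dBFS. ✓

-12.7 dBFS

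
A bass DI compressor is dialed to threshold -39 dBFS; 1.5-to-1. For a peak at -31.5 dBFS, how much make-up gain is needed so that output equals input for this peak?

2.5 dB

The peak compresses to -39 + 7.5/1.5 = -34 dBFS.
To reach -31.5 dBFS requires -31.5 − (-34) = 2.5 dB of make-up.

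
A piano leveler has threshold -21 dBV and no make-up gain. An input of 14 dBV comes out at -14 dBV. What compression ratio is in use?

Input overshoot = 14 − (-21) = 35 dB; output overshoot = -14 − (-21) = 7 dB.
Ratio = 35 / 7 = 5.

5:1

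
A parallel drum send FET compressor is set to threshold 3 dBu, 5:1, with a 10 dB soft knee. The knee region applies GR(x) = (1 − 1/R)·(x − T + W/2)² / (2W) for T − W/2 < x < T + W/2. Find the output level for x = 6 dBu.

3.44 dBu

x − T + W/2 = 6 − 3 + 5 = 8.
GR = (1 − 1/5) × 8² / 20 = 0.8 × 64 / 20 = 2.56 dB.
Output = 6 − 2.56 = 3.44 dBu.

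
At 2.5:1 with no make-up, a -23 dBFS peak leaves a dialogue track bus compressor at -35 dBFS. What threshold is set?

Input is 20 dB above T (since output overshoot × R = input overshoot: (-35 − T)·2.5 = -23 − T gives T = -43 dBFS).
Check: -43 + (-23 − (-43))/2.5 = -43 + 8 = -35 dBFS. ✓

-43 dBFS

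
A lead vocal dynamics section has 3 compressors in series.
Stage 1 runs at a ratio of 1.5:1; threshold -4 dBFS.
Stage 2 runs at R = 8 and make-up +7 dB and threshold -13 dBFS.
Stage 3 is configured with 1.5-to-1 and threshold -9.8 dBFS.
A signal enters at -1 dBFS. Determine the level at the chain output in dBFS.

Stage 1: 3 dB above -4 dBFS, reduced 1.5:1 to 2 dB above → -2 dBFS.
Stage 2: 11 dB above -13 dBFS, reduced 8:1 to 1.375 dB above → -11.625 dBFS; +7 dB make-up → -4.625 dBFS.
Stage 3: 5.175 dB above -9.8 dBFS, reduced 1.5:1 to 3.45 dB above → -6.35 dBFS.

-6.35 dBFS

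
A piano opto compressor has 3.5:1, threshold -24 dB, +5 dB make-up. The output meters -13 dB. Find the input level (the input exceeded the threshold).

Stripping the +5 dB make-up gives -18 dB at the gain stage.
That's 6 dB above the -24 dB threshold.
Undo the ratio: input overshoot = 6 × 3.5 = 21 dB, giving input = -3 dB.

-3 dB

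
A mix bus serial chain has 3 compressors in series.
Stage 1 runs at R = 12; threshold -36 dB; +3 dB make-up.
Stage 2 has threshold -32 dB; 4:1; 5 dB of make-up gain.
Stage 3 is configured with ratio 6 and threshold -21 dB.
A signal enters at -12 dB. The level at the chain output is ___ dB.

Stage 1: 24 dB above -36 dB, reduced 12:1 to 2 dB above → -34 dB; +3 dB make-up → -31 dB.
Stage 2: overshoot 1 dB → 1/4 = 0.25 dB → -31.75 dB; +5 dB make-up → -26.75 dB.
Stage 3: -26.75 dB is at or below the -21 dB threshold — no compression; output -26.75 dB.

-26.75 dB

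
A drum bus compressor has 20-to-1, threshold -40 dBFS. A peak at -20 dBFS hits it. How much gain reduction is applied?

The signal is 20 dB above threshold.
A 20:1 ratio leaves 1 dB of that excess.
So the signal is attenuated by 20 − 1 = 19 dB.

19 dB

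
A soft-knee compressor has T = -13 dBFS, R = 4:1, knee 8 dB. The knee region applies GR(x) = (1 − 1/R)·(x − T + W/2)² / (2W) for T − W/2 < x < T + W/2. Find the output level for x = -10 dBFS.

x − T + W/2 = -10 − (-13) + 4 = 7.
GR = (1 − 1/4) × 7² / 16 = 0.75 × 49 / 16 = 2.296875 dB.
Output = -10 − 2.296875 = -12.296875 dBFS.

-12.296875 dBFS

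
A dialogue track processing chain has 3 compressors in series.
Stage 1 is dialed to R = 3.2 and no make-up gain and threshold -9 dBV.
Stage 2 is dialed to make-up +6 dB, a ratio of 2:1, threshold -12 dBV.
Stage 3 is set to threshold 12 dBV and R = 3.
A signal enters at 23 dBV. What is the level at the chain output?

Stage 1: 32 dB above -9 dBV, reduced 3.2:1 to 10 dB above → 1 dBV.
Stage 2: overshoot 13 dB → 13/2 = 6.5 dB → -5.5 dBV; +6 dB make-up → 0.5 dBV.
Stage 3: 0.5 dBV ≤ 12 dBV, so stage 3 doesn't engage; output 0.5 dBV.

0.5 dBV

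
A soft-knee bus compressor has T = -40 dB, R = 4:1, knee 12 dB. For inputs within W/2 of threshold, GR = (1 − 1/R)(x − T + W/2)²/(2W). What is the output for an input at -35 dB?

-38.78125 dB

x − T + W/2 = -35 − (-40) + 6 = 11.
GR = (1 − 1/4) × 11² / 24 = 0.75 × 121 / 24 = 3.78125 dB.
Output = -35 − 3.78125 = -38.78125 dB.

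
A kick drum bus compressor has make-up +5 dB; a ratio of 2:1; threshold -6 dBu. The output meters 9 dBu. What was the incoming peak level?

Before make-up, the level was 9 − 5 = 4 dBu.
That's 10 dB above the -6 dBu threshold.
Input overshoot = R × output overshoot = 20 dB → input = -6 + 20 = 14 dBu.

14 dBu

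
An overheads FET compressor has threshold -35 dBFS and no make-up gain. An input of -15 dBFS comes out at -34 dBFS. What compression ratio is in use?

20:1

Input overshoot = -15 − (-35) = 20 dB; output overshoot = -34 − (-35) = 1 dB.
Ratio = 20 / 1 = 20.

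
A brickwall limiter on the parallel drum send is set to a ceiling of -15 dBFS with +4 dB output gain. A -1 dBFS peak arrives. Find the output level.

The limiter clamps the peak to its -15 dBFS ceiling.
Output gain then adds 4 dB: -15 + 4 = -11 dBFS.

-11 dBFS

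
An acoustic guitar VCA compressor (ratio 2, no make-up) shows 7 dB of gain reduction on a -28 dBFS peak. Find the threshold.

-42 dBFS

Let T be the threshold. Output overshoot = (input overshoot)/R, so -35 − T = (-28 − T)/2.
2·(-35 − T) = -28 − T → 1·T = -70 − (-28) = -42.
T = -42/1 = -42 dBFS.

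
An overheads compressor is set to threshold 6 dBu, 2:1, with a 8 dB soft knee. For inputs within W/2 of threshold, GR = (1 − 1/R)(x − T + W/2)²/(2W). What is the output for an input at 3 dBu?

2.96875 dBu

x − T + W/2 = 3 − 6 + 4 = 1.
GR = (1 − 1/2) × 1² / 16 = 0.5 × 1 / 16 = 0.03125 dB.
Output = 3 − 0.03125 = 2.96875 dBu.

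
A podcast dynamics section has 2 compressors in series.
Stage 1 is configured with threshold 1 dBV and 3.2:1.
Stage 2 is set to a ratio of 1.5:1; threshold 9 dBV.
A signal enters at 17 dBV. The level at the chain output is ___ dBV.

Stage 1: overshoot 16 dB → 16/3.2 = 5 dB → 6 dBV.
Stage 2: 6 dBV is at or below the 9 dBV threshold — no compression; output 6 dBV.

6 dBV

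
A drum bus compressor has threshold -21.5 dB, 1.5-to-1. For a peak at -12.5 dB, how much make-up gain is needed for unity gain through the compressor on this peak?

3 dB

The peak compresses to -21.5 + 9/1.5 = -15.5 dB.
To reach -12.5 dB requires -12.5 − (-15.5) = 3 dB of make-up.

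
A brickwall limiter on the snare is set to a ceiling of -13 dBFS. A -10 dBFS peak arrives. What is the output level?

A brickwall limiter is an ∞:1 compressor: any input above the ceiling is clamped to -13 dBFS.

-13 dBFS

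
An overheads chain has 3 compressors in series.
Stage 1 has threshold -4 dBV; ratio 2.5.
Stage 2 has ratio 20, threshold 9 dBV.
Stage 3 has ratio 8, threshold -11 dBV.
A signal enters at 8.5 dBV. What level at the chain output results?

Stage 1: 8.5 dBV is 12.5 dB over -4 dBV; at 2.5:1 that becomes 5 dB over, giving 1 dBV.
Stage 2: 1 dBV is at or below the 9 dBV threshold — no compression; output 1 dBV.
Stage 3: 12 dB above -11 dBV, reduced 8:1 to 1.5 dB above → -9.5 dBV.

-9.5 dBV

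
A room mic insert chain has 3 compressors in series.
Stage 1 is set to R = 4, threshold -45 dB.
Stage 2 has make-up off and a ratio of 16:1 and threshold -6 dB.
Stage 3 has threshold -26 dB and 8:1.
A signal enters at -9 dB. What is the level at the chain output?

Stage 1: 36 dB above -45 dB, reduced 4:1 to 9 dB above → -36 dB.
Stage 2: -36 dB is at or below the -6 dB threshold — no compression; output -36 dB.
Stage 3: below threshold (-36 ≤ -26); passes unchanged; output -36 dB.

-36 dB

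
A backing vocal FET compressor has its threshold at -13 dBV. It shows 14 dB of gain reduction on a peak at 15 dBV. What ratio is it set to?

2:1

Input overshoot = 15 − (-13) = 28 dB.
Output overshoot = 28 − 14 = 14 dB.
Ratio = input overshoot / output overshoot = 28 / 14 = 2.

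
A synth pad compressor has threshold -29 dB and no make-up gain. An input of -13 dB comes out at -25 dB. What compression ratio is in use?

Input overshoot = -13 − (-29) = 16 dB; output overshoot = -25 − (-29) = 4 dB.
Ratio = 16 / 4 = 4.

4:1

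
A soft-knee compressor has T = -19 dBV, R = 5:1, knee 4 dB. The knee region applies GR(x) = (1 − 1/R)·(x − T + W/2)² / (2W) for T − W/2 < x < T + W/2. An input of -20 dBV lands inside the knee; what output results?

x − T + W/2 = -20 − (-19) + 2 = 1.
GR = (1 − 1/5) × 1² / 8 = 0.8 × 1 / 8 = 0.1 dB.
Output = -20 − 0.1 = -20.1 dBV.

-20.1 dBV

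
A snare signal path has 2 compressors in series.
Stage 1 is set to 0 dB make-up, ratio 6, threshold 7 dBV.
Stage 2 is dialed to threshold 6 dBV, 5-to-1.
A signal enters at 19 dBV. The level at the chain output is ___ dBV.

Stage 1: 19 dBV is 12 dB over 7 dBV; at 6:1 that becomes 2 dB over, giving 9 dBV.
Stage 2: 3 dB above 6 dBV, reduced 5:1 to 0.6 dB above → 6.6 dBV.

6.6 dBV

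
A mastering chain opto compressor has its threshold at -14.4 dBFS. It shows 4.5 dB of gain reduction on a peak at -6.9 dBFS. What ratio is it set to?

2.5:1

Input overshoot = -6.9 − (-14.4) = 7.5 dB.
Output overshoot = 7.5 − 4.5 = 3 dB.
Ratio = input overshoot / output overshoot = 7.5 / 3 = 2.5.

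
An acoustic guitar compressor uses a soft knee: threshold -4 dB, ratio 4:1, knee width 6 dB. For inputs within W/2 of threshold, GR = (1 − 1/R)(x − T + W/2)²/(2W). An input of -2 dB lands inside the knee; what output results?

-3.5625 dB

x − T + W/2 = -2 − (-4) + 3 = 5.
GR = (1 − 1/4) × 5² / 12 = 0.75 × 25 / 12 = 1.5625 dB.
Output = -2 − 1.5625 = -3.5625 dB.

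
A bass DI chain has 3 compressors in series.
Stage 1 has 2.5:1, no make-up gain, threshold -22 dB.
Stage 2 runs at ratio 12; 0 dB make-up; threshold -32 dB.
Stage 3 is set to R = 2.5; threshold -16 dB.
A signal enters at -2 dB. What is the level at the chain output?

-30.5 dB

Stage 1: -2 dB is 20 dB over -22 dB; at 2.5:1 that becomes 8 dB over, giving -14 dB.
Stage 2: 18 dB above -32 dB, reduced 12:1 to 1.5 dB above → -30.5 dB.
Stage 3: below threshold (-30.5 ≤ -16); passes unchanged; output -30.5 dB.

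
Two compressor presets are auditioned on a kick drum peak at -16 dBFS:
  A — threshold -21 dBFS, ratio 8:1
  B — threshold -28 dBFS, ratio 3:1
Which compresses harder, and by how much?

B, by 3.625 dB

A: GR = 5 − 5/8 = 4.375 dB.
B: GR = 12 − 12/3 = 8 dB.
B reduces 3.625 dB more.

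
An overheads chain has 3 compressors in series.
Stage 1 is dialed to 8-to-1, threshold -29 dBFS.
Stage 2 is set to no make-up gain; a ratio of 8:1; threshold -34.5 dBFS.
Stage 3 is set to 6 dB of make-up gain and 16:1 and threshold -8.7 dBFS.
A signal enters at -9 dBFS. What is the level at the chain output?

-27.5 dBFS

Stage 1: 20 dB above -29 dBFS, reduced 8:1 to 2.5 dB above → -26.5 dBFS.
Stage 2: 8 dB above -34.5 dBFS, reduced 8:1 to 1 dB above → -33.5 dBFS.
Stage 3: -33.5 dBFS is at or below the -8.7 dBFS threshold — no compression; make-up brings it to -27.5 dBFS.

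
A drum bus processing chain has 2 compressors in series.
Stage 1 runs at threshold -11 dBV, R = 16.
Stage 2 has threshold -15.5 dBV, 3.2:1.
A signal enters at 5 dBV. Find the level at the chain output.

-13.78125 dBV

Stage 1: overshoot 16 dB → 16/16 = 1 dB → -10 dBV.
Stage 2: overshoot 5.5 dB → 5.5/3.2 = 1.71875 dB → -13.78125 dBV.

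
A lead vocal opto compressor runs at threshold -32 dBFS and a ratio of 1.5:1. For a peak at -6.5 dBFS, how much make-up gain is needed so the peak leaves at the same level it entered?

8.5 dB

Without make-up, output = threshold + overshoot/1.5 = -32 + 17 = -15 dBFS.
Gap to target: 8.5 dB.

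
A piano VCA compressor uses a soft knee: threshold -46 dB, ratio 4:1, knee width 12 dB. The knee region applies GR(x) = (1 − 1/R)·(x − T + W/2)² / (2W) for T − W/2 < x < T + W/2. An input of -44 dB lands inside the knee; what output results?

x − T + W/2 = -44 − (-46) + 6 = 8.
GR = (1 − 1/4) × 8² / 24 = 0.75 × 64 / 24 = 2 dB.
Output = -44 − 2 = -46 dB.

-46 dB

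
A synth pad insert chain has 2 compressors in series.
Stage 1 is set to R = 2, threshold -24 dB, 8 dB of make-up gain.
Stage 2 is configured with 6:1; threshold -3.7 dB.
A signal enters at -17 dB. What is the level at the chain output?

Stage 1: -17 dB is 7 dB over -24 dB; at 2:1 that becomes 3.5 dB over, giving -20.5 dB; +8 dB make-up → -12.5 dB.
Stage 2: below threshold (-12.5 ≤ -3.7); passes unchanged; output -12.5 dB.

-12.5 dB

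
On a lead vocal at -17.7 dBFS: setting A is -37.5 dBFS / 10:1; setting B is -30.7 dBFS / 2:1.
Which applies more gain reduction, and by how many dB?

A, by 11.32 dB

A: overshoot 19.8 dB → output overshoot 1.98 dB → GR 17.82 dB.
B: overshoot 13 dB → output overshoot 6.5 dB → GR 6.5 dB.
A applies 11.32 dB more gain reduction.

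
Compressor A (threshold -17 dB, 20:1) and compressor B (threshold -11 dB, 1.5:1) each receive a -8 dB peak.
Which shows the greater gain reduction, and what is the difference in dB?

A: overshoot 9 dB → output overshoot 0.45 dB → GR 8.55 dB.
B: overshoot 3 dB → output overshoot 2 dB → GR 1 dB.
A applies 7.55 dB more gain reduction.

A, by 7.55 dB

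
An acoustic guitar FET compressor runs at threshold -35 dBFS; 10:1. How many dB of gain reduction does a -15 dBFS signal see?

18 dB

The signal is 20 dB above threshold.
A 10:1 ratio leaves 2 dB of that excess.
Gain reduction = 20 − 2 = 18 dB.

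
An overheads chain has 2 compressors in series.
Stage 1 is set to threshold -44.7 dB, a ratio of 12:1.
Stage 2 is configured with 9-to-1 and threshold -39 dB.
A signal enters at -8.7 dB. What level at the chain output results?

-41.7 dB

Stage 1: 36 dB above -44.7 dB, reduced 12:1 to 3 dB above → -41.7 dB.
Stage 2: -41.7 dB ≤ -39 dB, so stage 2 doesn't engage; output -41.7 dB.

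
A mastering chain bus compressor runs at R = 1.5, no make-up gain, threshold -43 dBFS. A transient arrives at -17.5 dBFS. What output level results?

Overshoot: -17.5 − (-43) = 25.5 dB.
The 25.5 dB excess becomes 17 dB after 1.5:1 reduction.
That puts the output at -26 dBFS.

-26 dBFS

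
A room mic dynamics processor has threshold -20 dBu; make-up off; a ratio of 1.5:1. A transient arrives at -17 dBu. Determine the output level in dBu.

-18 dBu

The input is 3 dB above the -20 dBu threshold.
The 3 dB excess becomes 2 dB after 1.5:1 reduction.
Output = -20 + 2 = -18 dBu.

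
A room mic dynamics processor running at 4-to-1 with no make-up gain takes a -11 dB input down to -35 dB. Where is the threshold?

Gain reduction = -11 − (-35) = 24 dB; output overshoot = GR / (R − 1) = 24 / 3 = 8 dB.
Threshold = output − output overshoot = -35 − 8 = -43 dB.

-43 dB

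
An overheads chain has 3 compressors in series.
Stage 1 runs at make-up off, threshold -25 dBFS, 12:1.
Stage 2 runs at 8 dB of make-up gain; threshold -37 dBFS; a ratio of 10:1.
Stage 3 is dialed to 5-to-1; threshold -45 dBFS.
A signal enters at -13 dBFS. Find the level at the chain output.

Stage 1: 12 dB above -25 dBFS, reduced 12:1 to 1 dB above → -24 dBFS.
Stage 2: 13 dB above -37 dBFS, reduced 10:1 to 1.3 dB above → -35.7 dBFS; +8 dB make-up → -27.7 dBFS.
Stage 3: overshoot 17.3 dB → 17.3/5 = 3.46 dB → -41.54 dBFS.

-41.54 dBFS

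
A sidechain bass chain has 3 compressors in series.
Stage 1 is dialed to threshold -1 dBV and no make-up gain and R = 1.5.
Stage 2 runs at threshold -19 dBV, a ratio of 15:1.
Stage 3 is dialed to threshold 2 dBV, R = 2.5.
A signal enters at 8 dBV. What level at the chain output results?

Stage 1: 9 dB above -1 dBV, reduced 1.5:1 to 6 dB above → 5 dBV.
Stage 2: 5 dBV is 24 dB over -19 dBV; at 15:1 that becomes 1.6 dB over, giving -17.4 dBV.
Stage 3: -17.4 dBV is at or below the 2 dBV threshold — no compression; output -17.4 dBV.

-17.4 dBV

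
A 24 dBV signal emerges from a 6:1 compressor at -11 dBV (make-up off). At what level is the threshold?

Input is 42 dB above T (since output overshoot × R = input overshoot: (-11 − T)·6 = 24 − T gives T = -18 dBV).
Check: -18 + (24 − (-18))/6 = -18 + 7 = -11 dBV. ✓

-18 dBV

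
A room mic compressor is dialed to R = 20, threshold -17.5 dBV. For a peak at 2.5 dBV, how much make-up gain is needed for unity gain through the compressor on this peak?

Without make-up, output = threshold + overshoot/20 = -17.5 + 1 = -16.5 dBV.
Gap to target: 19 dB.

19 dB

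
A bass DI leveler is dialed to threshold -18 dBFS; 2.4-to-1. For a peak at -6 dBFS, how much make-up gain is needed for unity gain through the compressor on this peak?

Without make-up, output = threshold + overshoot/2.4 = -18 + 5 = -13 dBFS.
Gap to target: 7 dB.

7 dB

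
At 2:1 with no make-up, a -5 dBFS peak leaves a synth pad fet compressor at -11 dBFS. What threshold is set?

Input is 12 dB above T (since output overshoot × R = input overshoot: (-11 − T)·2 = -5 − T gives T = -17 dBFS).
Check: -17 + (-5 − (-17))/2 = -17 + 6 = -11 dBFS. ✓

-17 dBFS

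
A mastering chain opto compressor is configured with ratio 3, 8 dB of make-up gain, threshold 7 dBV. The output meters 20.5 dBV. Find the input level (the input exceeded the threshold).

23.5 dBV

Stripping the +8 dB make-up gives 12.5 dBV at the gain stage.
The compressed level sits 12.5 − 7 = 5.5 dB over threshold.
Input overshoot = R × output overshoot = 16.5 dB → input = 7 + 16.5 = 23.5 dBV.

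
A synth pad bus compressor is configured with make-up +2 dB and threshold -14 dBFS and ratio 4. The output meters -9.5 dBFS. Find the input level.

-4 dBFS

Before make-up, the level was -9.5 − 2 = -11.5 dBFS.
Post-compression overshoot = -11.5 − (-14) = 2.5 dB.
Before 4:1 compression the overshoot was 2.5 × 4 = 10 dB, so input = -14 + 10 = -4 dBFS.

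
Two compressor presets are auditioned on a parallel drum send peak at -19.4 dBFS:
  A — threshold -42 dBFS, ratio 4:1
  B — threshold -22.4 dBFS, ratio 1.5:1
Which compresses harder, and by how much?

A, by 15.95 dB

A: 22.6 dB over, compressed to 5.65 dB over, so 16.95 dB of GR.
B: 3 dB over, compressed to 2 dB over, so 1 dB of GR.
Difference: 15.95 dB in favour of A.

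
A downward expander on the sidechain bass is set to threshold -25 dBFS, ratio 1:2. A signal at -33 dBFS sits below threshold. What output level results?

-41 dBFS

The input is 8 dB below the -25 dBFS threshold.
A 1:2 expander multiplies undershoot by 2: 8 × 2 = 16 dB below threshold.
Output = -25 − 16 = -41 dBFS.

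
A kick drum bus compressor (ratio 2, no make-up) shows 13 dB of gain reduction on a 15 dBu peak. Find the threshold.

-11 dBu

Gain reduction = 15 − 2 = 13 dB; output overshoot = GR / (R − 1) = 13 / 1 = 13 dB.
Threshold = output − output overshoot = 2 − 13 = -11 dBu.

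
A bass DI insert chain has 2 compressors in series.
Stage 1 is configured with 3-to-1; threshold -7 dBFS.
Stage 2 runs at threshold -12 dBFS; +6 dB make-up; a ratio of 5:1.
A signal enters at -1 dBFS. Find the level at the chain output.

Stage 1: -1 dBFS is 6 dB over -7 dBFS; at 3:1 that becomes 2 dB over, giving -5 dBFS.
Stage 2: -5 dBFS is 7 dB over -12 dBFS; at 5:1 that becomes 1.4 dB over, giving -10.6 dBFS; +6 dB make-up → -4.6 dBFS.

-4.6 dBFS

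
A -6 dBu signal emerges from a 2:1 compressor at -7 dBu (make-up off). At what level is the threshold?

Let T be the threshold. Output overshoot = (input overshoot)/R, so -7 − T = (-6 − T)/2.
2·(-7 − T) = -6 − T → 1·T = -14 − (-6) = -8.
T = -8/1 = -8 dBu.

-8 dBu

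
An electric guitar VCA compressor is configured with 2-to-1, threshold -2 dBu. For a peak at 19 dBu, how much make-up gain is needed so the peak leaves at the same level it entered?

10.5 dB

The peak compresses to -2 + 21/2 = 8.5 dBu.
To reach 19 dBu requires 19 − 8.5 = 10.5 dB of make-up.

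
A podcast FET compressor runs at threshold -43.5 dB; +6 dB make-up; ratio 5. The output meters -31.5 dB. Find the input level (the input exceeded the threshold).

Before make-up, the level was -31.5 − 6 = -37.5 dB.
Post-compression overshoot = -37.5 − (-43.5) = 6 dB.
Input overshoot = R × output overshoot = 30 dB → input = -43.5 + 30 = -13.5 dB.

-13.5 dB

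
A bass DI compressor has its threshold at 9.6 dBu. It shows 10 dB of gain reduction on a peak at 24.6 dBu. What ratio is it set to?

3:1

Input overshoot = 24.6 − 9.6 = 15 dB.
Output overshoot = 15 − 10 = 5 dB.
Ratio = input overshoot / output overshoot = 15 / 5 = 3.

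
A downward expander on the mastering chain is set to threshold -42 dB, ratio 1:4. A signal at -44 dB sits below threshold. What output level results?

The input is 2 dB below the -42 dB threshold.
A 1:4 expander multiplies undershoot by 4: 2 × 4 = 8 dB below threshold.
Output = -42 − 8 = -50 dB.

-50 dB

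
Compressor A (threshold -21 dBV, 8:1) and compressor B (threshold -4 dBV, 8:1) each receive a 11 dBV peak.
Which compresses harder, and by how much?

A: 32 dB over, compressed to 4 dB over, so 28 dB of GR.
B: 15 dB over, compressed to 1.875 dB over, so 13.125 dB of GR.
A applies 14.875 dB more gain reduction.

A, by 14.875 dB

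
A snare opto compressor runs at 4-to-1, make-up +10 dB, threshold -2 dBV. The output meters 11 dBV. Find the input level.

Before make-up, the level was 11 − 10 = 1 dBV.
That's 3 dB above the -2 dBV threshold.
Undo the ratio: input overshoot = 3 × 4 = 12 dB, giving input = 10 dBV.

10 dBV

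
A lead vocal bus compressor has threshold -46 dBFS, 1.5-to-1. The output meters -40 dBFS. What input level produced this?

-37 dBFS

That's 6 dB above the -46 dBFS threshold.
Undo the ratio: input overshoot = 6 × 1.5 = 9 dB, giving input = -37 dBFS.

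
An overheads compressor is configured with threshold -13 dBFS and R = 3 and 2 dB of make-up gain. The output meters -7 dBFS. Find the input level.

-1 dBFS

Before make-up, the level was -7 − 2 = -9 dBFS.
That's 4 dB above the -13 dBFS threshold.
Before 3:1 compression the overshoot was 4 × 3 = 12 dB, so input = -13 + 12 = -1 dBFS.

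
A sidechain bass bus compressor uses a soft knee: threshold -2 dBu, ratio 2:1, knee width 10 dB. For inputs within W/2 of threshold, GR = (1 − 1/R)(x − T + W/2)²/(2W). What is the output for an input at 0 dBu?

x − T + W/2 = 0 − (-2) + 5 = 7.
GR = (1 − 1/2) × 7² / 20 = 0.5 × 49 / 20 = 1.225 dB.
Output = 0 − 1.225 = -1.225 dBu.

-1.225 dBu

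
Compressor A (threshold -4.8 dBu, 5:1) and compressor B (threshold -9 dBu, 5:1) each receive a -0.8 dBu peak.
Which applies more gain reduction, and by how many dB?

B, by 3.36 dB

A: GR = 4 − 4/5 = 3.2 dB.
B: GR = 8.2 − 8.2/5 = 6.56 dB.
Difference: 3.36 dB in favour of B.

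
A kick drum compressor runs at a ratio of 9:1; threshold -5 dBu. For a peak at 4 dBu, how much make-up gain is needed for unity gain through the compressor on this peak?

8 dB

The peak compresses to -5 + 9/9 = -4 dBu.
To reach 4 dBu requires 4 − (-4) = 8 dB of make-up.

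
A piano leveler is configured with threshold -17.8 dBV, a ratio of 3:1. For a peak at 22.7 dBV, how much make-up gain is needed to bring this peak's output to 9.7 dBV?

The peak compresses to -17.8 + 40.5/3 = -4.3 dBV.
To reach 9.7 dBV requires 9.7 − (-4.3) = 14 dB of make-up.

14 dB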